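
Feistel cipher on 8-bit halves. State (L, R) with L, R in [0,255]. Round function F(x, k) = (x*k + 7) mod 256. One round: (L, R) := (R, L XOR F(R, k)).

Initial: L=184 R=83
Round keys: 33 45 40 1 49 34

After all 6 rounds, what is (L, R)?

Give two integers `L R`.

Round 1 (k=33): L=83 R=2
Round 2 (k=45): L=2 R=50
Round 3 (k=40): L=50 R=213
Round 4 (k=1): L=213 R=238
Round 5 (k=49): L=238 R=64
Round 6 (k=34): L=64 R=105

Answer: 64 105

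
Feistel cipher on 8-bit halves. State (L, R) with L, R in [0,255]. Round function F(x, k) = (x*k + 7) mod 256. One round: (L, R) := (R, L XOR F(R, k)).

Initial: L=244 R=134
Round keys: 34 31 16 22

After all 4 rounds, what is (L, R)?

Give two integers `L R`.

Answer: 64 193

Derivation:
Round 1 (k=34): L=134 R=39
Round 2 (k=31): L=39 R=70
Round 3 (k=16): L=70 R=64
Round 4 (k=22): L=64 R=193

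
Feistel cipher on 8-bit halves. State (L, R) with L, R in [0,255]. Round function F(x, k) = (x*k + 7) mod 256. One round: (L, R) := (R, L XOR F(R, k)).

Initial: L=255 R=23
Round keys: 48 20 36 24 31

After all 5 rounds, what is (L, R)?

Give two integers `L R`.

Round 1 (k=48): L=23 R=168
Round 2 (k=20): L=168 R=48
Round 3 (k=36): L=48 R=111
Round 4 (k=24): L=111 R=95
Round 5 (k=31): L=95 R=231

Answer: 95 231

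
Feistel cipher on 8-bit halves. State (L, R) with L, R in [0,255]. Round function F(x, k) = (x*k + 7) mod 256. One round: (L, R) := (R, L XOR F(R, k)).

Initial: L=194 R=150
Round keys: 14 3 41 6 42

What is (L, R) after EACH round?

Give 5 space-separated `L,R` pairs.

Round 1 (k=14): L=150 R=249
Round 2 (k=3): L=249 R=100
Round 3 (k=41): L=100 R=242
Round 4 (k=6): L=242 R=215
Round 5 (k=42): L=215 R=191

Answer: 150,249 249,100 100,242 242,215 215,191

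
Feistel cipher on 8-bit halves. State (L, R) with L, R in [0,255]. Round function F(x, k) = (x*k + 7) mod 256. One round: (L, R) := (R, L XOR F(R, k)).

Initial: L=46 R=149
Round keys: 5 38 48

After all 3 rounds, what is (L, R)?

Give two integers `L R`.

Round 1 (k=5): L=149 R=222
Round 2 (k=38): L=222 R=110
Round 3 (k=48): L=110 R=121

Answer: 110 121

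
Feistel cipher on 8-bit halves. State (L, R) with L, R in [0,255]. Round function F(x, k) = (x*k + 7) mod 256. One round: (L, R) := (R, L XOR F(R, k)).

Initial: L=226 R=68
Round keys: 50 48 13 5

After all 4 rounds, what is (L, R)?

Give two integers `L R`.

Answer: 51 53

Derivation:
Round 1 (k=50): L=68 R=173
Round 2 (k=48): L=173 R=51
Round 3 (k=13): L=51 R=51
Round 4 (k=5): L=51 R=53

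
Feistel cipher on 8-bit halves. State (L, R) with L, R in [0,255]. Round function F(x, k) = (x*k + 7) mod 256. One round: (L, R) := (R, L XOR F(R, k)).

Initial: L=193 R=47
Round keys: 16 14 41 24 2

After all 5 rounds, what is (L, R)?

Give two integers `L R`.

Answer: 235 16

Derivation:
Round 1 (k=16): L=47 R=54
Round 2 (k=14): L=54 R=212
Round 3 (k=41): L=212 R=205
Round 4 (k=24): L=205 R=235
Round 5 (k=2): L=235 R=16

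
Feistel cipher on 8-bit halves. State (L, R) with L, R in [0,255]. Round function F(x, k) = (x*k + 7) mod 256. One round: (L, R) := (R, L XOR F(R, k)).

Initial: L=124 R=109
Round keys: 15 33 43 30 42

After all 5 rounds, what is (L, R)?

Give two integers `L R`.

Answer: 149 248

Derivation:
Round 1 (k=15): L=109 R=22
Round 2 (k=33): L=22 R=176
Round 3 (k=43): L=176 R=129
Round 4 (k=30): L=129 R=149
Round 5 (k=42): L=149 R=248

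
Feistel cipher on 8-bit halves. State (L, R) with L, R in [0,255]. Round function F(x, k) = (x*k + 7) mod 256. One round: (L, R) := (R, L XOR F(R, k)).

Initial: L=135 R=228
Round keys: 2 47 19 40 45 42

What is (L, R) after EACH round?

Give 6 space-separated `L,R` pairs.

Round 1 (k=2): L=228 R=72
Round 2 (k=47): L=72 R=219
Round 3 (k=19): L=219 R=0
Round 4 (k=40): L=0 R=220
Round 5 (k=45): L=220 R=179
Round 6 (k=42): L=179 R=185

Answer: 228,72 72,219 219,0 0,220 220,179 179,185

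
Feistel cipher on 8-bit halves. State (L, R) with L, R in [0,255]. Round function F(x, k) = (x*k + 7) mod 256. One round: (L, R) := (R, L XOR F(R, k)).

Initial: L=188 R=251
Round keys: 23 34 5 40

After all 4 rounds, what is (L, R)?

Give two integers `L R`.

Round 1 (k=23): L=251 R=40
Round 2 (k=34): L=40 R=172
Round 3 (k=5): L=172 R=75
Round 4 (k=40): L=75 R=19

Answer: 75 19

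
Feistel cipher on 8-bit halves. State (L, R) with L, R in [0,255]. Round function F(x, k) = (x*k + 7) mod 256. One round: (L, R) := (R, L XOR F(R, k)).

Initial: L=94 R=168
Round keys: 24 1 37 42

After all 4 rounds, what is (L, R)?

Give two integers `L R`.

Answer: 182 235

Derivation:
Round 1 (k=24): L=168 R=153
Round 2 (k=1): L=153 R=8
Round 3 (k=37): L=8 R=182
Round 4 (k=42): L=182 R=235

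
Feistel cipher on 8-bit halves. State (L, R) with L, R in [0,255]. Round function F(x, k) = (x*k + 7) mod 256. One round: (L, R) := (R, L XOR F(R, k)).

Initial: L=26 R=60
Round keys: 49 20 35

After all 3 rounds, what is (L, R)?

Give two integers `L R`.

Answer: 199 165

Derivation:
Round 1 (k=49): L=60 R=153
Round 2 (k=20): L=153 R=199
Round 3 (k=35): L=199 R=165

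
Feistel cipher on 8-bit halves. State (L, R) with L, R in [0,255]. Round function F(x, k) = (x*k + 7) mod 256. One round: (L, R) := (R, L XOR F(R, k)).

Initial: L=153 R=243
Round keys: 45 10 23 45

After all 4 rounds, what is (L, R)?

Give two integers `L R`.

Answer: 126 83

Derivation:
Round 1 (k=45): L=243 R=39
Round 2 (k=10): L=39 R=126
Round 3 (k=23): L=126 R=126
Round 4 (k=45): L=126 R=83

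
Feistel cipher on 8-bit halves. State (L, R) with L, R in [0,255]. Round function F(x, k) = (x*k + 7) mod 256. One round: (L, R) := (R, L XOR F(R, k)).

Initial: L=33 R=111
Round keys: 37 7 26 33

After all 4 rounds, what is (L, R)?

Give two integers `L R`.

Round 1 (k=37): L=111 R=51
Round 2 (k=7): L=51 R=3
Round 3 (k=26): L=3 R=102
Round 4 (k=33): L=102 R=46

Answer: 102 46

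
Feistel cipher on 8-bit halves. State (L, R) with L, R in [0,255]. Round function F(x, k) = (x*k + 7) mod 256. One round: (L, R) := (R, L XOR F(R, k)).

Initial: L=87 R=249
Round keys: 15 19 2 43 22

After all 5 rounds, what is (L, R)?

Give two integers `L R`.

Round 1 (k=15): L=249 R=201
Round 2 (k=19): L=201 R=11
Round 3 (k=2): L=11 R=212
Round 4 (k=43): L=212 R=168
Round 5 (k=22): L=168 R=163

Answer: 168 163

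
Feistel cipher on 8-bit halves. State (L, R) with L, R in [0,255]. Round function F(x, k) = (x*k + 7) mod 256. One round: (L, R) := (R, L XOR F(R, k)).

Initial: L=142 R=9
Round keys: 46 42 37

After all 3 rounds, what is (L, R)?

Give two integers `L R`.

Round 1 (k=46): L=9 R=43
Round 2 (k=42): L=43 R=28
Round 3 (k=37): L=28 R=56

Answer: 28 56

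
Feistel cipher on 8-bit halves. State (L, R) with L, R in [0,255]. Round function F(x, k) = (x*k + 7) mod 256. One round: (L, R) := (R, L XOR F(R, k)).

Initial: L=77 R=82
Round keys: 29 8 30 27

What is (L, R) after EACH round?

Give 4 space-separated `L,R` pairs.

Round 1 (k=29): L=82 R=28
Round 2 (k=8): L=28 R=181
Round 3 (k=30): L=181 R=33
Round 4 (k=27): L=33 R=55

Answer: 82,28 28,181 181,33 33,55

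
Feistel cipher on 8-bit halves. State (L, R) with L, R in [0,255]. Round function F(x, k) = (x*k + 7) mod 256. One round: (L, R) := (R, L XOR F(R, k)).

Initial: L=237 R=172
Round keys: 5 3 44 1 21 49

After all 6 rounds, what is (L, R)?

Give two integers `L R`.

Answer: 201 9

Derivation:
Round 1 (k=5): L=172 R=142
Round 2 (k=3): L=142 R=29
Round 3 (k=44): L=29 R=141
Round 4 (k=1): L=141 R=137
Round 5 (k=21): L=137 R=201
Round 6 (k=49): L=201 R=9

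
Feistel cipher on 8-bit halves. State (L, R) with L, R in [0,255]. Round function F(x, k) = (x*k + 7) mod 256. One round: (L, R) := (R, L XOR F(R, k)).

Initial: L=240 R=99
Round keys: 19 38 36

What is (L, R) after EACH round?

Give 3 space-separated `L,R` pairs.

Answer: 99,144 144,4 4,7

Derivation:
Round 1 (k=19): L=99 R=144
Round 2 (k=38): L=144 R=4
Round 3 (k=36): L=4 R=7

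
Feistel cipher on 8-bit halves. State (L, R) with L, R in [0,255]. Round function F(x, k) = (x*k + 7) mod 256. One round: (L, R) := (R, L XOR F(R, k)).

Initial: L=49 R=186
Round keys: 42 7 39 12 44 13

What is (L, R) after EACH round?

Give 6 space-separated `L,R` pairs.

Answer: 186,186 186,167 167,194 194,184 184,101 101,144

Derivation:
Round 1 (k=42): L=186 R=186
Round 2 (k=7): L=186 R=167
Round 3 (k=39): L=167 R=194
Round 4 (k=12): L=194 R=184
Round 5 (k=44): L=184 R=101
Round 6 (k=13): L=101 R=144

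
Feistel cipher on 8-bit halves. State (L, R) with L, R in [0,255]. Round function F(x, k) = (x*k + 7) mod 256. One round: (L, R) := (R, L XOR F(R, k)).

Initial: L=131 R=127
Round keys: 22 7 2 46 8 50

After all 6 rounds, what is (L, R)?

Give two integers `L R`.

Round 1 (k=22): L=127 R=114
Round 2 (k=7): L=114 R=90
Round 3 (k=2): L=90 R=201
Round 4 (k=46): L=201 R=127
Round 5 (k=8): L=127 R=54
Round 6 (k=50): L=54 R=236

Answer: 54 236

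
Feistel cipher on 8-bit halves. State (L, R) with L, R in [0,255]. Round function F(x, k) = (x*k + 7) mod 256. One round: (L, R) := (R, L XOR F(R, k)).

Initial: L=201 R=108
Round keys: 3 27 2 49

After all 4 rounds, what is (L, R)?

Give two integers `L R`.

Round 1 (k=3): L=108 R=130
Round 2 (k=27): L=130 R=209
Round 3 (k=2): L=209 R=43
Round 4 (k=49): L=43 R=147

Answer: 43 147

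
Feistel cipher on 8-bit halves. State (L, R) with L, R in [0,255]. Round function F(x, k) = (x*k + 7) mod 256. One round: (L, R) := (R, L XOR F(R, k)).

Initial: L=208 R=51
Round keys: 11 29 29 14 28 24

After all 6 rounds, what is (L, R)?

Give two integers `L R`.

Answer: 72 122

Derivation:
Round 1 (k=11): L=51 R=232
Round 2 (k=29): L=232 R=124
Round 3 (k=29): L=124 R=251
Round 4 (k=14): L=251 R=189
Round 5 (k=28): L=189 R=72
Round 6 (k=24): L=72 R=122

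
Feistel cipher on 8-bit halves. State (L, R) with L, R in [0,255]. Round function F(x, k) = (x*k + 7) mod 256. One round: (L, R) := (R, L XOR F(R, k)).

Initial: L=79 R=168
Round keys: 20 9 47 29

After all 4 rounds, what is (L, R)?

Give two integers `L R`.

Round 1 (k=20): L=168 R=104
Round 2 (k=9): L=104 R=7
Round 3 (k=47): L=7 R=56
Round 4 (k=29): L=56 R=88

Answer: 56 88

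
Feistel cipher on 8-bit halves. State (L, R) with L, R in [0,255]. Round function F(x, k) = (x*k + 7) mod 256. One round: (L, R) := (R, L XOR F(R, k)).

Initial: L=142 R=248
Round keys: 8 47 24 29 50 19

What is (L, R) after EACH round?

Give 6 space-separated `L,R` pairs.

Answer: 248,73 73,150 150,94 94,59 59,211 211,139

Derivation:
Round 1 (k=8): L=248 R=73
Round 2 (k=47): L=73 R=150
Round 3 (k=24): L=150 R=94
Round 4 (k=29): L=94 R=59
Round 5 (k=50): L=59 R=211
Round 6 (k=19): L=211 R=139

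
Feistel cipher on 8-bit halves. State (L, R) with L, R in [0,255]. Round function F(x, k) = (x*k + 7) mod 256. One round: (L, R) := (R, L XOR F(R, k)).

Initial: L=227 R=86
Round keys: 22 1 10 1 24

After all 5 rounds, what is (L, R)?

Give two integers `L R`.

Round 1 (k=22): L=86 R=136
Round 2 (k=1): L=136 R=217
Round 3 (k=10): L=217 R=9
Round 4 (k=1): L=9 R=201
Round 5 (k=24): L=201 R=214

Answer: 201 214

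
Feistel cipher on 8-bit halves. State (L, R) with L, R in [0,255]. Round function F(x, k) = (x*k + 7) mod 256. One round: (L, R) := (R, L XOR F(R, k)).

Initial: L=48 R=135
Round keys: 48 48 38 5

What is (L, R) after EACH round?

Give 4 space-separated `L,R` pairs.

Round 1 (k=48): L=135 R=103
Round 2 (k=48): L=103 R=208
Round 3 (k=38): L=208 R=128
Round 4 (k=5): L=128 R=87

Answer: 135,103 103,208 208,128 128,87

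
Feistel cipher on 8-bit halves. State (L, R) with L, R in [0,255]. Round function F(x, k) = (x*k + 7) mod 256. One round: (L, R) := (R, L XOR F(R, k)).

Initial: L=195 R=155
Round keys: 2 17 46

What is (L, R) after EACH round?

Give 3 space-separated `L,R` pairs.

Round 1 (k=2): L=155 R=254
Round 2 (k=17): L=254 R=126
Round 3 (k=46): L=126 R=85

Answer: 155,254 254,126 126,85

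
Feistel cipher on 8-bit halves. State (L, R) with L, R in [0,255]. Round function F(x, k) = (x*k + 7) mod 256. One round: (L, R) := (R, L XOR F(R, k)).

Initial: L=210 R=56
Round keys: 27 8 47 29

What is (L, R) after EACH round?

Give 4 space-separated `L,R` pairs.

Round 1 (k=27): L=56 R=61
Round 2 (k=8): L=61 R=215
Round 3 (k=47): L=215 R=189
Round 4 (k=29): L=189 R=167

Answer: 56,61 61,215 215,189 189,167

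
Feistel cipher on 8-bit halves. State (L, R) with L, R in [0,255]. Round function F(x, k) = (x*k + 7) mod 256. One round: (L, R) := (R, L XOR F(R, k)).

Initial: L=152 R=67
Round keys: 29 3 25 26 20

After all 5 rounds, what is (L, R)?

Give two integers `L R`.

Round 1 (k=29): L=67 R=6
Round 2 (k=3): L=6 R=90
Round 3 (k=25): L=90 R=215
Round 4 (k=26): L=215 R=135
Round 5 (k=20): L=135 R=68

Answer: 135 68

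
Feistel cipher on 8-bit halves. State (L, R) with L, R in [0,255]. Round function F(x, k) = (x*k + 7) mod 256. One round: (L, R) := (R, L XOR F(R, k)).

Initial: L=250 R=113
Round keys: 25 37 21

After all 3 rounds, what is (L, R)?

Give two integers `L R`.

Round 1 (k=25): L=113 R=234
Round 2 (k=37): L=234 R=168
Round 3 (k=21): L=168 R=37

Answer: 168 37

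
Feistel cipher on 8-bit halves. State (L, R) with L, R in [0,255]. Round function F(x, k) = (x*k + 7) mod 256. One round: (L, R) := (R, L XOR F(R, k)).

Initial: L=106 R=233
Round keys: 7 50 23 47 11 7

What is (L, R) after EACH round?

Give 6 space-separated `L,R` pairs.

Answer: 233,12 12,182 182,109 109,188 188,118 118,253

Derivation:
Round 1 (k=7): L=233 R=12
Round 2 (k=50): L=12 R=182
Round 3 (k=23): L=182 R=109
Round 4 (k=47): L=109 R=188
Round 5 (k=11): L=188 R=118
Round 6 (k=7): L=118 R=253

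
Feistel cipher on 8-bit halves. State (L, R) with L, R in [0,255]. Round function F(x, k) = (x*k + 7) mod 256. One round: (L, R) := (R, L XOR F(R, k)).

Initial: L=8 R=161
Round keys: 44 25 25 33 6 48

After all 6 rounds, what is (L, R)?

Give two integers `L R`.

Round 1 (k=44): L=161 R=187
Round 2 (k=25): L=187 R=235
Round 3 (k=25): L=235 R=65
Round 4 (k=33): L=65 R=131
Round 5 (k=6): L=131 R=88
Round 6 (k=48): L=88 R=4

Answer: 88 4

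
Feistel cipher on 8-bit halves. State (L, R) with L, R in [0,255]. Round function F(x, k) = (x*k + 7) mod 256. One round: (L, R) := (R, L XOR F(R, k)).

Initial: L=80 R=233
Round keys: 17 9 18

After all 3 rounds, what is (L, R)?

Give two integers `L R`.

Answer: 190 179

Derivation:
Round 1 (k=17): L=233 R=208
Round 2 (k=9): L=208 R=190
Round 3 (k=18): L=190 R=179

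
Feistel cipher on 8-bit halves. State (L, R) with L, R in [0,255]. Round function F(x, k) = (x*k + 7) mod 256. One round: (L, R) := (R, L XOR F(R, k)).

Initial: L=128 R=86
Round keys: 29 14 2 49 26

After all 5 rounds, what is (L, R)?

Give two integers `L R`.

Round 1 (k=29): L=86 R=69
Round 2 (k=14): L=69 R=155
Round 3 (k=2): L=155 R=120
Round 4 (k=49): L=120 R=100
Round 5 (k=26): L=100 R=87

Answer: 100 87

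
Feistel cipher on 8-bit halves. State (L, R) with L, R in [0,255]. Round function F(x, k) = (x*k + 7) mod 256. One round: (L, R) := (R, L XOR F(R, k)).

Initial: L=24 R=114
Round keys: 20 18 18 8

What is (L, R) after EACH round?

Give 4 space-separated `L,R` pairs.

Answer: 114,247 247,23 23,82 82,128

Derivation:
Round 1 (k=20): L=114 R=247
Round 2 (k=18): L=247 R=23
Round 3 (k=18): L=23 R=82
Round 4 (k=8): L=82 R=128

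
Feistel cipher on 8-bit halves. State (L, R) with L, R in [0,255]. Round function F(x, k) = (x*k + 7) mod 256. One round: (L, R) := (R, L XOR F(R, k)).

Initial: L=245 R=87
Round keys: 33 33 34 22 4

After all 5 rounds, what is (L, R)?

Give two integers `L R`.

Answer: 102 37

Derivation:
Round 1 (k=33): L=87 R=203
Round 2 (k=33): L=203 R=101
Round 3 (k=34): L=101 R=186
Round 4 (k=22): L=186 R=102
Round 5 (k=4): L=102 R=37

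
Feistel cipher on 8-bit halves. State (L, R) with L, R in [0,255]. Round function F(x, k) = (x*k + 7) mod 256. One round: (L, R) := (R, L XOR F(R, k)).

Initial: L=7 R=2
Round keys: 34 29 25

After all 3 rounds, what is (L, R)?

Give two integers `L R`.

Round 1 (k=34): L=2 R=76
Round 2 (k=29): L=76 R=161
Round 3 (k=25): L=161 R=140

Answer: 161 140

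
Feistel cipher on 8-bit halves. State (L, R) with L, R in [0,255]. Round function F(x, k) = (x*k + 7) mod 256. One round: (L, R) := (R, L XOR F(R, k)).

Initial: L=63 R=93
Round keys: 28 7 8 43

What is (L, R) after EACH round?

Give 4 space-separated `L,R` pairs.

Round 1 (k=28): L=93 R=12
Round 2 (k=7): L=12 R=6
Round 3 (k=8): L=6 R=59
Round 4 (k=43): L=59 R=246

Answer: 93,12 12,6 6,59 59,246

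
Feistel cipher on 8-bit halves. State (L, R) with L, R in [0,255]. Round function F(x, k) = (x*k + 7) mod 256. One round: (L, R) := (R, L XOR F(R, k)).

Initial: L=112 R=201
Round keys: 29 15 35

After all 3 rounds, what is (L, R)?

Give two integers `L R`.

Round 1 (k=29): L=201 R=188
Round 2 (k=15): L=188 R=194
Round 3 (k=35): L=194 R=49

Answer: 194 49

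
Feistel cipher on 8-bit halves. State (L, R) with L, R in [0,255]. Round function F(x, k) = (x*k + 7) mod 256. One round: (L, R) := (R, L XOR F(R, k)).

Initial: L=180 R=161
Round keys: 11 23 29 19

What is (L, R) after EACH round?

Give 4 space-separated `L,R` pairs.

Round 1 (k=11): L=161 R=70
Round 2 (k=23): L=70 R=240
Round 3 (k=29): L=240 R=113
Round 4 (k=19): L=113 R=154

Answer: 161,70 70,240 240,113 113,154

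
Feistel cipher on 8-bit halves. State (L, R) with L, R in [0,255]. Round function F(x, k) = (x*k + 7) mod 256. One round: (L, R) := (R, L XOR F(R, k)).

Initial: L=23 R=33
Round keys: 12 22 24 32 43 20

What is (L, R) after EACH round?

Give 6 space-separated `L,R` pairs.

Answer: 33,132 132,126 126,83 83,25 25,105 105,34

Derivation:
Round 1 (k=12): L=33 R=132
Round 2 (k=22): L=132 R=126
Round 3 (k=24): L=126 R=83
Round 4 (k=32): L=83 R=25
Round 5 (k=43): L=25 R=105
Round 6 (k=20): L=105 R=34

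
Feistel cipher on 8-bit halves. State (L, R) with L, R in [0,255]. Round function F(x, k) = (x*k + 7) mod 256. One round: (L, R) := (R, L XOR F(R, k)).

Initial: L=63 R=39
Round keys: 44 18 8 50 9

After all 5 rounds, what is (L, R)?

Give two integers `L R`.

Answer: 117 231

Derivation:
Round 1 (k=44): L=39 R=132
Round 2 (k=18): L=132 R=104
Round 3 (k=8): L=104 R=195
Round 4 (k=50): L=195 R=117
Round 5 (k=9): L=117 R=231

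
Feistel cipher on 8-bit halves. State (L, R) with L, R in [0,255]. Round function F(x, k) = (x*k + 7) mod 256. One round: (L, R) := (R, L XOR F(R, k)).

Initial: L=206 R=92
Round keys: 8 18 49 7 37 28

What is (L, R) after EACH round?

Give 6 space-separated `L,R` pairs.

Round 1 (k=8): L=92 R=41
Round 2 (k=18): L=41 R=181
Round 3 (k=49): L=181 R=133
Round 4 (k=7): L=133 R=31
Round 5 (k=37): L=31 R=7
Round 6 (k=28): L=7 R=212

Answer: 92,41 41,181 181,133 133,31 31,7 7,212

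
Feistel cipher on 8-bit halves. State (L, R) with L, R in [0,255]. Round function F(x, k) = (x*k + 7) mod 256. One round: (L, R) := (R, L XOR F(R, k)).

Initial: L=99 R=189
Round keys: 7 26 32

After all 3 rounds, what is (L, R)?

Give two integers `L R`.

Answer: 252 214

Derivation:
Round 1 (k=7): L=189 R=81
Round 2 (k=26): L=81 R=252
Round 3 (k=32): L=252 R=214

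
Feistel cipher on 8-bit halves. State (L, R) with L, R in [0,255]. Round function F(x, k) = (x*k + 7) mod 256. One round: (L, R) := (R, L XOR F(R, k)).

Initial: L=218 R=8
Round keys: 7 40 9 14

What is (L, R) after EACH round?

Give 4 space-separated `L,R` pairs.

Round 1 (k=7): L=8 R=229
Round 2 (k=40): L=229 R=199
Round 3 (k=9): L=199 R=227
Round 4 (k=14): L=227 R=182

Answer: 8,229 229,199 199,227 227,182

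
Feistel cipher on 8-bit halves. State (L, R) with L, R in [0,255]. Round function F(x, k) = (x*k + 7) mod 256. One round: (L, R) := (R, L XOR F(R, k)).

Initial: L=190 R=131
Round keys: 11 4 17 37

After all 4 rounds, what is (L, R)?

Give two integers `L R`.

Round 1 (k=11): L=131 R=22
Round 2 (k=4): L=22 R=220
Round 3 (k=17): L=220 R=181
Round 4 (k=37): L=181 R=236

Answer: 181 236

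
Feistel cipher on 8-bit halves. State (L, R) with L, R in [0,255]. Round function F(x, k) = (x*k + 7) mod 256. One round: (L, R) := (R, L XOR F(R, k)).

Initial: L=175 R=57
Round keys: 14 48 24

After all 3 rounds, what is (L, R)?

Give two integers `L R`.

Answer: 222 93

Derivation:
Round 1 (k=14): L=57 R=138
Round 2 (k=48): L=138 R=222
Round 3 (k=24): L=222 R=93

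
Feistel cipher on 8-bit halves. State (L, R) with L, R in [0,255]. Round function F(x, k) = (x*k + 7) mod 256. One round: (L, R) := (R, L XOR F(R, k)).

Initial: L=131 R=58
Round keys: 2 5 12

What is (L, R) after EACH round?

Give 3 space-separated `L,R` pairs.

Round 1 (k=2): L=58 R=248
Round 2 (k=5): L=248 R=229
Round 3 (k=12): L=229 R=59

Answer: 58,248 248,229 229,59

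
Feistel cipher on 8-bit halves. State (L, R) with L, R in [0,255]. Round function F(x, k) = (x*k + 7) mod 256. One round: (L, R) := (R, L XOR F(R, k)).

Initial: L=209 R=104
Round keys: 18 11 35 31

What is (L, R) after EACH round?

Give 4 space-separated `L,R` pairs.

Round 1 (k=18): L=104 R=134
Round 2 (k=11): L=134 R=161
Round 3 (k=35): L=161 R=140
Round 4 (k=31): L=140 R=90

Answer: 104,134 134,161 161,140 140,90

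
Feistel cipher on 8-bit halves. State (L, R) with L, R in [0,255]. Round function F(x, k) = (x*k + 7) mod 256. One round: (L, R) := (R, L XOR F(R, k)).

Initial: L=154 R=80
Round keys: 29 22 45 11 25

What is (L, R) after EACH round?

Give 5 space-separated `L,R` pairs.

Round 1 (k=29): L=80 R=141
Round 2 (k=22): L=141 R=117
Round 3 (k=45): L=117 R=21
Round 4 (k=11): L=21 R=155
Round 5 (k=25): L=155 R=63

Answer: 80,141 141,117 117,21 21,155 155,63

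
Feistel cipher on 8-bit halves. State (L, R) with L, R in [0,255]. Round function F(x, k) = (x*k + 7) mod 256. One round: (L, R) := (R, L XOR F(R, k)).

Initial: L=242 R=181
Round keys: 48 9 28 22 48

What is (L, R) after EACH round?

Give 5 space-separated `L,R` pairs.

Answer: 181,5 5,129 129,38 38,202 202,193

Derivation:
Round 1 (k=48): L=181 R=5
Round 2 (k=9): L=5 R=129
Round 3 (k=28): L=129 R=38
Round 4 (k=22): L=38 R=202
Round 5 (k=48): L=202 R=193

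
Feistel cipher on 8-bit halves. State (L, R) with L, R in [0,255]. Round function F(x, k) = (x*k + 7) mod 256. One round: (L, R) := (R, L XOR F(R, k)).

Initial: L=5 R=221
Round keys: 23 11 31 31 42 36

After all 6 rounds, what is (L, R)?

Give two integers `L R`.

Round 1 (k=23): L=221 R=231
Round 2 (k=11): L=231 R=41
Round 3 (k=31): L=41 R=25
Round 4 (k=31): L=25 R=39
Round 5 (k=42): L=39 R=116
Round 6 (k=36): L=116 R=112

Answer: 116 112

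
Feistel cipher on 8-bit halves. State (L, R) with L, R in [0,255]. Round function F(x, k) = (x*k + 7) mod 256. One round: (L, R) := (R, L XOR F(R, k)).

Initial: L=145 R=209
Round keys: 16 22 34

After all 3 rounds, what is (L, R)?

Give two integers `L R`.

Round 1 (k=16): L=209 R=134
Round 2 (k=22): L=134 R=90
Round 3 (k=34): L=90 R=125

Answer: 90 125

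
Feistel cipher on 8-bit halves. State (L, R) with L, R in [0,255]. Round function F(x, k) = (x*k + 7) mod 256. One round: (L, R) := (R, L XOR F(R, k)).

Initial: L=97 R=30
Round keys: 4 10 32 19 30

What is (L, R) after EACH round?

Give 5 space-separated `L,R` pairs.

Answer: 30,30 30,45 45,185 185,239 239,176

Derivation:
Round 1 (k=4): L=30 R=30
Round 2 (k=10): L=30 R=45
Round 3 (k=32): L=45 R=185
Round 4 (k=19): L=185 R=239
Round 5 (k=30): L=239 R=176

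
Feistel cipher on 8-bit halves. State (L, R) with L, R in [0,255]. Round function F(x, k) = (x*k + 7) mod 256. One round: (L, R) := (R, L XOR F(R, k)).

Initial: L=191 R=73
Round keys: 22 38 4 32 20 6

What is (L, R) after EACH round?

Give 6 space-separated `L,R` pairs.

Answer: 73,242 242,186 186,29 29,29 29,86 86,22

Derivation:
Round 1 (k=22): L=73 R=242
Round 2 (k=38): L=242 R=186
Round 3 (k=4): L=186 R=29
Round 4 (k=32): L=29 R=29
Round 5 (k=20): L=29 R=86
Round 6 (k=6): L=86 R=22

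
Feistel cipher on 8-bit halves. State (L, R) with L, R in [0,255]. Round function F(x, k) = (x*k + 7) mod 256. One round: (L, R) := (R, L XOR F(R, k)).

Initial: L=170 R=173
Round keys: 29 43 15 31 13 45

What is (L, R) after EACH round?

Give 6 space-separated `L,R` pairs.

Round 1 (k=29): L=173 R=10
Round 2 (k=43): L=10 R=24
Round 3 (k=15): L=24 R=101
Round 4 (k=31): L=101 R=90
Round 5 (k=13): L=90 R=252
Round 6 (k=45): L=252 R=9

Answer: 173,10 10,24 24,101 101,90 90,252 252,9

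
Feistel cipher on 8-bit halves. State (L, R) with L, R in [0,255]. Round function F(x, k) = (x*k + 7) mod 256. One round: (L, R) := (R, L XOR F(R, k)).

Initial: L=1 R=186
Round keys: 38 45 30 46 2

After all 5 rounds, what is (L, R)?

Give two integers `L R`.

Round 1 (k=38): L=186 R=162
Round 2 (k=45): L=162 R=59
Round 3 (k=30): L=59 R=83
Round 4 (k=46): L=83 R=202
Round 5 (k=2): L=202 R=200

Answer: 202 200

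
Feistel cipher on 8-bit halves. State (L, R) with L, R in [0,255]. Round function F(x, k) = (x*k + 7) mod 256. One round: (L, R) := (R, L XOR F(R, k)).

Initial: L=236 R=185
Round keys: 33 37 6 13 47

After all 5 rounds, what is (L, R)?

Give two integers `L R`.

Round 1 (k=33): L=185 R=12
Round 2 (k=37): L=12 R=122
Round 3 (k=6): L=122 R=239
Round 4 (k=13): L=239 R=80
Round 5 (k=47): L=80 R=88

Answer: 80 88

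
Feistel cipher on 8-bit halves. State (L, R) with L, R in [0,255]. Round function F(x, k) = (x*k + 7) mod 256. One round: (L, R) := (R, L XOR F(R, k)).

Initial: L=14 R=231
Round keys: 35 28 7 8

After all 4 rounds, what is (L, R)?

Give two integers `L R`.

Round 1 (k=35): L=231 R=146
Round 2 (k=28): L=146 R=24
Round 3 (k=7): L=24 R=61
Round 4 (k=8): L=61 R=247

Answer: 61 247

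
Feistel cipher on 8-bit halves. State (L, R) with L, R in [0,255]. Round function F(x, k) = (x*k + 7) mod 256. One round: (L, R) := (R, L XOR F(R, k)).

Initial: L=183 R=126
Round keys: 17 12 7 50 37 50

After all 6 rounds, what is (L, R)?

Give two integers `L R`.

Answer: 225 231

Derivation:
Round 1 (k=17): L=126 R=210
Round 2 (k=12): L=210 R=161
Round 3 (k=7): L=161 R=188
Round 4 (k=50): L=188 R=30
Round 5 (k=37): L=30 R=225
Round 6 (k=50): L=225 R=231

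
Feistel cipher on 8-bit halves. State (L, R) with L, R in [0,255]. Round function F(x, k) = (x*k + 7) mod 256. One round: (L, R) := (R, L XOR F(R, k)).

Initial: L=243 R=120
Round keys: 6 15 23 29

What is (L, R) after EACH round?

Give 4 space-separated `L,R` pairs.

Round 1 (k=6): L=120 R=36
Round 2 (k=15): L=36 R=91
Round 3 (k=23): L=91 R=16
Round 4 (k=29): L=16 R=140

Answer: 120,36 36,91 91,16 16,140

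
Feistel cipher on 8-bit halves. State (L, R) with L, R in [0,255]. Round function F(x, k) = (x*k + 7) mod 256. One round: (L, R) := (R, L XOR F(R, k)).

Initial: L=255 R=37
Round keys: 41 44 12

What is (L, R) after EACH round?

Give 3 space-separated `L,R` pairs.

Answer: 37,11 11,206 206,164

Derivation:
Round 1 (k=41): L=37 R=11
Round 2 (k=44): L=11 R=206
Round 3 (k=12): L=206 R=164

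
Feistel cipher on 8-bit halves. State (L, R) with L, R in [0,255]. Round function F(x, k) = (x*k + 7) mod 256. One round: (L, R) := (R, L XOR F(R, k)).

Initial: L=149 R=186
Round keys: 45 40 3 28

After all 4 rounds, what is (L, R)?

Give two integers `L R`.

Round 1 (k=45): L=186 R=44
Round 2 (k=40): L=44 R=93
Round 3 (k=3): L=93 R=50
Round 4 (k=28): L=50 R=34

Answer: 50 34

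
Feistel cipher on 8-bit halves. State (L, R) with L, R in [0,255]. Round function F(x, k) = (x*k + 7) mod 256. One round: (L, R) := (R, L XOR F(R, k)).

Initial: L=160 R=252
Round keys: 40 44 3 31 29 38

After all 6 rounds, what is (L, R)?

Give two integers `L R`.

Answer: 221 222

Derivation:
Round 1 (k=40): L=252 R=199
Round 2 (k=44): L=199 R=199
Round 3 (k=3): L=199 R=155
Round 4 (k=31): L=155 R=11
Round 5 (k=29): L=11 R=221
Round 6 (k=38): L=221 R=222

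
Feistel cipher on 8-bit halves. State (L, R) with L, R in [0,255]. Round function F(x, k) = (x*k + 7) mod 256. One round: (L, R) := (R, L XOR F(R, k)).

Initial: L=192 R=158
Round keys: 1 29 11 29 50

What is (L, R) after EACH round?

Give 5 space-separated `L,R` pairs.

Answer: 158,101 101,230 230,140 140,5 5,141

Derivation:
Round 1 (k=1): L=158 R=101
Round 2 (k=29): L=101 R=230
Round 3 (k=11): L=230 R=140
Round 4 (k=29): L=140 R=5
Round 5 (k=50): L=5 R=141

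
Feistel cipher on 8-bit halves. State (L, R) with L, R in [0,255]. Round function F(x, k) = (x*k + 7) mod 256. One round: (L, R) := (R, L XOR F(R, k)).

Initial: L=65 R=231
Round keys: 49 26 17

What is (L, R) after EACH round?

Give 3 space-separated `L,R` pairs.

Answer: 231,127 127,10 10,206

Derivation:
Round 1 (k=49): L=231 R=127
Round 2 (k=26): L=127 R=10
Round 3 (k=17): L=10 R=206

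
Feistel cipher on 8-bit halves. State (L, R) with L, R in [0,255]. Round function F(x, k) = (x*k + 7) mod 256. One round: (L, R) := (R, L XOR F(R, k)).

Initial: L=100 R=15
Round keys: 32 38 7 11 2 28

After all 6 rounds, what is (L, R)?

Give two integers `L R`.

Round 1 (k=32): L=15 R=131
Round 2 (k=38): L=131 R=118
Round 3 (k=7): L=118 R=194
Round 4 (k=11): L=194 R=43
Round 5 (k=2): L=43 R=159
Round 6 (k=28): L=159 R=64

Answer: 159 64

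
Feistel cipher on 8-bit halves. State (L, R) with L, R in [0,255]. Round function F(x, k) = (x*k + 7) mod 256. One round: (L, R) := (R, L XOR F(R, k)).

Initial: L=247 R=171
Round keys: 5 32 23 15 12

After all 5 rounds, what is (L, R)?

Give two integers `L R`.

Round 1 (k=5): L=171 R=169
Round 2 (k=32): L=169 R=140
Round 3 (k=23): L=140 R=50
Round 4 (k=15): L=50 R=121
Round 5 (k=12): L=121 R=129

Answer: 121 129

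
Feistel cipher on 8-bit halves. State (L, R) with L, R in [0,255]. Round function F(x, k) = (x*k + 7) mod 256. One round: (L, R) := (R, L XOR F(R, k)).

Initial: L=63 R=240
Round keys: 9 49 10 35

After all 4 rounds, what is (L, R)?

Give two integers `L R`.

Round 1 (k=9): L=240 R=72
Round 2 (k=49): L=72 R=63
Round 3 (k=10): L=63 R=53
Round 4 (k=35): L=53 R=121

Answer: 53 121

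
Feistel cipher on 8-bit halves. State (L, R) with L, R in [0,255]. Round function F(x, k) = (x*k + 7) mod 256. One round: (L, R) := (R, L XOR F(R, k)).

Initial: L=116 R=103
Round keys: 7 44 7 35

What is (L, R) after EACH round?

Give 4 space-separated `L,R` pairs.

Answer: 103,172 172,240 240,59 59,232

Derivation:
Round 1 (k=7): L=103 R=172
Round 2 (k=44): L=172 R=240
Round 3 (k=7): L=240 R=59
Round 4 (k=35): L=59 R=232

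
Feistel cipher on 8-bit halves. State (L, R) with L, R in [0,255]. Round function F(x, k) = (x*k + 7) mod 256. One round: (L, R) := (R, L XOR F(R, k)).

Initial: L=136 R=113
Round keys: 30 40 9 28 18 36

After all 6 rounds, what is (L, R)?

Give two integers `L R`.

Answer: 241 178

Derivation:
Round 1 (k=30): L=113 R=205
Round 2 (k=40): L=205 R=126
Round 3 (k=9): L=126 R=184
Round 4 (k=28): L=184 R=89
Round 5 (k=18): L=89 R=241
Round 6 (k=36): L=241 R=178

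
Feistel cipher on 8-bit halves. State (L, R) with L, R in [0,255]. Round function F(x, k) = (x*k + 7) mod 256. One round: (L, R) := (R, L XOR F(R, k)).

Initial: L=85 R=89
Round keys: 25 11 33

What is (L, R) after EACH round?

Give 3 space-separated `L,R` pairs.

Answer: 89,237 237,111 111,187

Derivation:
Round 1 (k=25): L=89 R=237
Round 2 (k=11): L=237 R=111
Round 3 (k=33): L=111 R=187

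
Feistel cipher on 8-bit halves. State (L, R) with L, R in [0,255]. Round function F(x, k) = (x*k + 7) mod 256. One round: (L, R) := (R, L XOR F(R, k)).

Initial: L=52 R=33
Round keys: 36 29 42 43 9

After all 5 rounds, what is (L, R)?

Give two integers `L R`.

Round 1 (k=36): L=33 R=159
Round 2 (k=29): L=159 R=43
Round 3 (k=42): L=43 R=138
Round 4 (k=43): L=138 R=30
Round 5 (k=9): L=30 R=159

Answer: 30 159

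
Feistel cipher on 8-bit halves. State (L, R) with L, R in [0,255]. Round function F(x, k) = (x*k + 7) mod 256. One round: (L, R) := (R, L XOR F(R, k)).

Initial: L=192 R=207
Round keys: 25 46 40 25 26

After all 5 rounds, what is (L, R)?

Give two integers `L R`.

Answer: 220 6

Derivation:
Round 1 (k=25): L=207 R=254
Round 2 (k=46): L=254 R=100
Round 3 (k=40): L=100 R=89
Round 4 (k=25): L=89 R=220
Round 5 (k=26): L=220 R=6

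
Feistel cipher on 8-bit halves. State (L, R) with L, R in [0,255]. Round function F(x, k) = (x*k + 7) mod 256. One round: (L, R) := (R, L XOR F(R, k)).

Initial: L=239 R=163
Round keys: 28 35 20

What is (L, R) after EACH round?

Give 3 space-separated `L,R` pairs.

Answer: 163,52 52,128 128,51

Derivation:
Round 1 (k=28): L=163 R=52
Round 2 (k=35): L=52 R=128
Round 3 (k=20): L=128 R=51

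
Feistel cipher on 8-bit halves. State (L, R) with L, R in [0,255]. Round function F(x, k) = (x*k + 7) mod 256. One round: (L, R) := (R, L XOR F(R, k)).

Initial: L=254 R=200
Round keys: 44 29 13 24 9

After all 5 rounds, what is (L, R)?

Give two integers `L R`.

Answer: 35 80

Derivation:
Round 1 (k=44): L=200 R=153
Round 2 (k=29): L=153 R=148
Round 3 (k=13): L=148 R=18
Round 4 (k=24): L=18 R=35
Round 5 (k=9): L=35 R=80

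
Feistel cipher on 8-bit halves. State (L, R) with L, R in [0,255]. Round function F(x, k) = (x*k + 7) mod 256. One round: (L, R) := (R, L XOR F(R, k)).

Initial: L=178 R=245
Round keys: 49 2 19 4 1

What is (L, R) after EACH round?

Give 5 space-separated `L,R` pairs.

Answer: 245,94 94,54 54,87 87,85 85,11

Derivation:
Round 1 (k=49): L=245 R=94
Round 2 (k=2): L=94 R=54
Round 3 (k=19): L=54 R=87
Round 4 (k=4): L=87 R=85
Round 5 (k=1): L=85 R=11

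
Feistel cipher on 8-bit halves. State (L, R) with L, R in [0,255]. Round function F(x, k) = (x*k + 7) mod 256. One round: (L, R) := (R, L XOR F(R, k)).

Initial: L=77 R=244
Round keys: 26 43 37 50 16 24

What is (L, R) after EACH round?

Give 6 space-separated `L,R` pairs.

Round 1 (k=26): L=244 R=130
Round 2 (k=43): L=130 R=41
Round 3 (k=37): L=41 R=118
Round 4 (k=50): L=118 R=58
Round 5 (k=16): L=58 R=209
Round 6 (k=24): L=209 R=165

Answer: 244,130 130,41 41,118 118,58 58,209 209,165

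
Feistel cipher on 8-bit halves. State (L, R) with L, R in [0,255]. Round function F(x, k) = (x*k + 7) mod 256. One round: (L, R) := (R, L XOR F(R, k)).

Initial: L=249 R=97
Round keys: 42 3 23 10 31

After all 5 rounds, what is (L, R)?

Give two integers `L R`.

Round 1 (k=42): L=97 R=8
Round 2 (k=3): L=8 R=126
Round 3 (k=23): L=126 R=81
Round 4 (k=10): L=81 R=79
Round 5 (k=31): L=79 R=201

Answer: 79 201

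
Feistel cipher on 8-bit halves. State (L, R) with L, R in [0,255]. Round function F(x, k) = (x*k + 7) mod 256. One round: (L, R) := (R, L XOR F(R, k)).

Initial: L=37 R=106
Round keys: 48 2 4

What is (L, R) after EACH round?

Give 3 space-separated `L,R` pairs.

Round 1 (k=48): L=106 R=194
Round 2 (k=2): L=194 R=225
Round 3 (k=4): L=225 R=73

Answer: 106,194 194,225 225,73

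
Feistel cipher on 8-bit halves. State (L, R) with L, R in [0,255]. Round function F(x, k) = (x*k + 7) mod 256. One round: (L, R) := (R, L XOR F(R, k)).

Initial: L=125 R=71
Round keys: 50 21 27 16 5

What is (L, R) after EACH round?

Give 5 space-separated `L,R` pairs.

Answer: 71,152 152,56 56,119 119,79 79,229

Derivation:
Round 1 (k=50): L=71 R=152
Round 2 (k=21): L=152 R=56
Round 3 (k=27): L=56 R=119
Round 4 (k=16): L=119 R=79
Round 5 (k=5): L=79 R=229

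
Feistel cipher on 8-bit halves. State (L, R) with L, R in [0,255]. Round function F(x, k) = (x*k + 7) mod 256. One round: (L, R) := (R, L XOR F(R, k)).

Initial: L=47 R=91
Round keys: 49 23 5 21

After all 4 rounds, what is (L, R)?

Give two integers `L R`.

Round 1 (k=49): L=91 R=93
Round 2 (k=23): L=93 R=57
Round 3 (k=5): L=57 R=121
Round 4 (k=21): L=121 R=205

Answer: 121 205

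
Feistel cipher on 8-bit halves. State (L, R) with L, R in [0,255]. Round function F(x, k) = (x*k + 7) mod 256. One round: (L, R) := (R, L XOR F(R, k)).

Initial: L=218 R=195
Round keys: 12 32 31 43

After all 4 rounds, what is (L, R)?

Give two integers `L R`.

Answer: 82 41

Derivation:
Round 1 (k=12): L=195 R=241
Round 2 (k=32): L=241 R=228
Round 3 (k=31): L=228 R=82
Round 4 (k=43): L=82 R=41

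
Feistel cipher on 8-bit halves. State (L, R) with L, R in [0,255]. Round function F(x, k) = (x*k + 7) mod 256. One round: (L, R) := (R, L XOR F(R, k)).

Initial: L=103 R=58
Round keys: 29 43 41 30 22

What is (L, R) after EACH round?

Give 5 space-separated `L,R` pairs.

Answer: 58,254 254,139 139,180 180,148 148,11

Derivation:
Round 1 (k=29): L=58 R=254
Round 2 (k=43): L=254 R=139
Round 3 (k=41): L=139 R=180
Round 4 (k=30): L=180 R=148
Round 5 (k=22): L=148 R=11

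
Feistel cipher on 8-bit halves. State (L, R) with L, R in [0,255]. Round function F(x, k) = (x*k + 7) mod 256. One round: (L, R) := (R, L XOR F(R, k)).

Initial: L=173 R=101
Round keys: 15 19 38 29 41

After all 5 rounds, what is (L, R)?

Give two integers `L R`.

Answer: 224 117

Derivation:
Round 1 (k=15): L=101 R=95
Round 2 (k=19): L=95 R=113
Round 3 (k=38): L=113 R=146
Round 4 (k=29): L=146 R=224
Round 5 (k=41): L=224 R=117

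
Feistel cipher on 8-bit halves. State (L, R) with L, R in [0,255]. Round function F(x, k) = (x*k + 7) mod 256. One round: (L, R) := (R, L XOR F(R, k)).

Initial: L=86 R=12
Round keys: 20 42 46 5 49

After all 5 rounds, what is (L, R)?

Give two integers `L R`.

Round 1 (k=20): L=12 R=161
Round 2 (k=42): L=161 R=125
Round 3 (k=46): L=125 R=220
Round 4 (k=5): L=220 R=46
Round 5 (k=49): L=46 R=9

Answer: 46 9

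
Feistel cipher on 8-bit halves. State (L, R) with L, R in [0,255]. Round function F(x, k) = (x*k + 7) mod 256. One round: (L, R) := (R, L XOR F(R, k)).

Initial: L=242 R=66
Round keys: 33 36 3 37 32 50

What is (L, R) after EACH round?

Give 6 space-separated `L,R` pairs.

Answer: 66,123 123,17 17,65 65,125 125,230 230,142

Derivation:
Round 1 (k=33): L=66 R=123
Round 2 (k=36): L=123 R=17
Round 3 (k=3): L=17 R=65
Round 4 (k=37): L=65 R=125
Round 5 (k=32): L=125 R=230
Round 6 (k=50): L=230 R=142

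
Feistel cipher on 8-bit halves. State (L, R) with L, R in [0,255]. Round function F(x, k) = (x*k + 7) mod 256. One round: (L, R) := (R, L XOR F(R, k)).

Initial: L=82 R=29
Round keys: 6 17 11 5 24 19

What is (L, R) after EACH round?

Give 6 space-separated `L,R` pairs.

Round 1 (k=6): L=29 R=231
Round 2 (k=17): L=231 R=67
Round 3 (k=11): L=67 R=15
Round 4 (k=5): L=15 R=17
Round 5 (k=24): L=17 R=144
Round 6 (k=19): L=144 R=166

Answer: 29,231 231,67 67,15 15,17 17,144 144,166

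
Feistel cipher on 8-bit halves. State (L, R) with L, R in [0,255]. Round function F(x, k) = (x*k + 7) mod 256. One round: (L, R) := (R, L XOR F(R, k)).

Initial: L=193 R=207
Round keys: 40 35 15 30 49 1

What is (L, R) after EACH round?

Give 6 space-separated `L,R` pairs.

Answer: 207,158 158,110 110,231 231,119 119,41 41,71

Derivation:
Round 1 (k=40): L=207 R=158
Round 2 (k=35): L=158 R=110
Round 3 (k=15): L=110 R=231
Round 4 (k=30): L=231 R=119
Round 5 (k=49): L=119 R=41
Round 6 (k=1): L=41 R=71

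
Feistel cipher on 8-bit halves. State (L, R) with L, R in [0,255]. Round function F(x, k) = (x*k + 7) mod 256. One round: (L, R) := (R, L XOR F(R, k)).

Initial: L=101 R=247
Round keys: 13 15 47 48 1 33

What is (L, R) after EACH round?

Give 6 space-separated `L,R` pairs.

Answer: 247,247 247,119 119,23 23,32 32,48 48,23

Derivation:
Round 1 (k=13): L=247 R=247
Round 2 (k=15): L=247 R=119
Round 3 (k=47): L=119 R=23
Round 4 (k=48): L=23 R=32
Round 5 (k=1): L=32 R=48
Round 6 (k=33): L=48 R=23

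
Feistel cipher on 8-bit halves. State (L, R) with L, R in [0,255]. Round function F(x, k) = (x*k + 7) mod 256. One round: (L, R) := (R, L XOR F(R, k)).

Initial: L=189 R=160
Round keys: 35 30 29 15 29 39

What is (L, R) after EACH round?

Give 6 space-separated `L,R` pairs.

Answer: 160,90 90,51 51,148 148,128 128,19 19,108

Derivation:
Round 1 (k=35): L=160 R=90
Round 2 (k=30): L=90 R=51
Round 3 (k=29): L=51 R=148
Round 4 (k=15): L=148 R=128
Round 5 (k=29): L=128 R=19
Round 6 (k=39): L=19 R=108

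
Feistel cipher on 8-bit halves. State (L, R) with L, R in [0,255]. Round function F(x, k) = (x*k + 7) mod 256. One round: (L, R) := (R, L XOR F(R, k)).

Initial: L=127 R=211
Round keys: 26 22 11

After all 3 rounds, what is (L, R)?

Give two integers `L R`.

Round 1 (k=26): L=211 R=10
Round 2 (k=22): L=10 R=48
Round 3 (k=11): L=48 R=29

Answer: 48 29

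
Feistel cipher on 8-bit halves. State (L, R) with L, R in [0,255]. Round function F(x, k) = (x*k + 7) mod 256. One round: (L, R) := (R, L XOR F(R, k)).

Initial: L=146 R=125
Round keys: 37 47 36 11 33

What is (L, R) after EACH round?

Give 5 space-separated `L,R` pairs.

Round 1 (k=37): L=125 R=138
Round 2 (k=47): L=138 R=32
Round 3 (k=36): L=32 R=13
Round 4 (k=11): L=13 R=182
Round 5 (k=33): L=182 R=112

Answer: 125,138 138,32 32,13 13,182 182,112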